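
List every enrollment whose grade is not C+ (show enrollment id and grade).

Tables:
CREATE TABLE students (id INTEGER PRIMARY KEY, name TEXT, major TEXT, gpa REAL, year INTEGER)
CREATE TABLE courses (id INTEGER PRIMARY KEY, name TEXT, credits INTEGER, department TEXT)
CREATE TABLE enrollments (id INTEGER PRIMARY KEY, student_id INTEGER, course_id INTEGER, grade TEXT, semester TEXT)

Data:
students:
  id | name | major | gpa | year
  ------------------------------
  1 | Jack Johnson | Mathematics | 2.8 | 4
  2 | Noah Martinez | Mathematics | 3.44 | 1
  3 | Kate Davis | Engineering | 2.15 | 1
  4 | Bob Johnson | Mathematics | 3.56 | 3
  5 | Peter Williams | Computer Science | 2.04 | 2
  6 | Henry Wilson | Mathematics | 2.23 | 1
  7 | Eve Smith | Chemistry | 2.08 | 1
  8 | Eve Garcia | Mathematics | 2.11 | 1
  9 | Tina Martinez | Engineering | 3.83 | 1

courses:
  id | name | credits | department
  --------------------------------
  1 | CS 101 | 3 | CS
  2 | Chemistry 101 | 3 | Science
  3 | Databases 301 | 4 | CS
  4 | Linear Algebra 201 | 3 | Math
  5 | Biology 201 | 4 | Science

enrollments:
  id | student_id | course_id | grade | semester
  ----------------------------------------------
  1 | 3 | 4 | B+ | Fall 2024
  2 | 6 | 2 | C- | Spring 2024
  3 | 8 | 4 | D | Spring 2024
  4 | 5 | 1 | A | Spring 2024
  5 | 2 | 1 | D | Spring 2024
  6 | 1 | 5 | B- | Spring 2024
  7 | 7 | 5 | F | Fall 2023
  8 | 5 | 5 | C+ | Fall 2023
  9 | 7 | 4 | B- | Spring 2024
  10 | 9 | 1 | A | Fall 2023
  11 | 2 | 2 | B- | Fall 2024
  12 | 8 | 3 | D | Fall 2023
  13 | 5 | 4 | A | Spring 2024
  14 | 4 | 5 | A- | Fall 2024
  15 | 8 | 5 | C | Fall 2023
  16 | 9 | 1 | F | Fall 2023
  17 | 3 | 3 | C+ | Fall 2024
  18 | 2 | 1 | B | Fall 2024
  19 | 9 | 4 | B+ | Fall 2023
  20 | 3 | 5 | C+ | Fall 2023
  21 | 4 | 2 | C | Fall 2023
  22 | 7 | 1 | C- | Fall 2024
SELECT id, grade FROM enrollments WHERE grade <> 'C+'

Execution result:
id | grade
1 | B+
2 | C-
3 | D
4 | A
5 | D
6 | B-
7 | F
9 | B-
10 | A
11 | B-
12 | D
13 | A
14 | A-
15 | C
16 | F
18 | B
19 | B+
21 | C
22 | C-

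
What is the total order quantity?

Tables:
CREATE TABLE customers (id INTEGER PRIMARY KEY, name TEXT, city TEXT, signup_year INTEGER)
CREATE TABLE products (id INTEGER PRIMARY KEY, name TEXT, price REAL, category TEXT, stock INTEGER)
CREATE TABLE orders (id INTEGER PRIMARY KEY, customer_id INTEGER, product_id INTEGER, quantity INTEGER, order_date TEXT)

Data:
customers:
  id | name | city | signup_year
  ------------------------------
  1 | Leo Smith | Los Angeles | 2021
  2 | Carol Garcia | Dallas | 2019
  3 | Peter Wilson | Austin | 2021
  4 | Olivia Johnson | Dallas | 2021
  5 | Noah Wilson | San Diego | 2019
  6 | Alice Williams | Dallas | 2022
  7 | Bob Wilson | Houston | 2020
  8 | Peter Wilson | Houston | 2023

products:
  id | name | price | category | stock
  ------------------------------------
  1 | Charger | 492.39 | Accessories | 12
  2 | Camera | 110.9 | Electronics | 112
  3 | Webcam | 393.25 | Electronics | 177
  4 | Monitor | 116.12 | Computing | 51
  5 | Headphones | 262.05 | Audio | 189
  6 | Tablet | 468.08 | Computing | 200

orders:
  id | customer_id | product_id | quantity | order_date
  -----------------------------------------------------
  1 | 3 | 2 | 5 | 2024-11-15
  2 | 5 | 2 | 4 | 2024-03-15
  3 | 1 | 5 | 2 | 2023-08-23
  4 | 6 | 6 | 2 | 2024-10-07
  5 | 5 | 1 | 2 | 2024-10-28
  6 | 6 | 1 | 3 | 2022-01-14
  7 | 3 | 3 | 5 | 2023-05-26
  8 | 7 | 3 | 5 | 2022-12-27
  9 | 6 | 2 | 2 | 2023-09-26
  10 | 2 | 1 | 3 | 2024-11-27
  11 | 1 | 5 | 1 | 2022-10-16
SELECT SUM(quantity) FROM orders

Execution result:
34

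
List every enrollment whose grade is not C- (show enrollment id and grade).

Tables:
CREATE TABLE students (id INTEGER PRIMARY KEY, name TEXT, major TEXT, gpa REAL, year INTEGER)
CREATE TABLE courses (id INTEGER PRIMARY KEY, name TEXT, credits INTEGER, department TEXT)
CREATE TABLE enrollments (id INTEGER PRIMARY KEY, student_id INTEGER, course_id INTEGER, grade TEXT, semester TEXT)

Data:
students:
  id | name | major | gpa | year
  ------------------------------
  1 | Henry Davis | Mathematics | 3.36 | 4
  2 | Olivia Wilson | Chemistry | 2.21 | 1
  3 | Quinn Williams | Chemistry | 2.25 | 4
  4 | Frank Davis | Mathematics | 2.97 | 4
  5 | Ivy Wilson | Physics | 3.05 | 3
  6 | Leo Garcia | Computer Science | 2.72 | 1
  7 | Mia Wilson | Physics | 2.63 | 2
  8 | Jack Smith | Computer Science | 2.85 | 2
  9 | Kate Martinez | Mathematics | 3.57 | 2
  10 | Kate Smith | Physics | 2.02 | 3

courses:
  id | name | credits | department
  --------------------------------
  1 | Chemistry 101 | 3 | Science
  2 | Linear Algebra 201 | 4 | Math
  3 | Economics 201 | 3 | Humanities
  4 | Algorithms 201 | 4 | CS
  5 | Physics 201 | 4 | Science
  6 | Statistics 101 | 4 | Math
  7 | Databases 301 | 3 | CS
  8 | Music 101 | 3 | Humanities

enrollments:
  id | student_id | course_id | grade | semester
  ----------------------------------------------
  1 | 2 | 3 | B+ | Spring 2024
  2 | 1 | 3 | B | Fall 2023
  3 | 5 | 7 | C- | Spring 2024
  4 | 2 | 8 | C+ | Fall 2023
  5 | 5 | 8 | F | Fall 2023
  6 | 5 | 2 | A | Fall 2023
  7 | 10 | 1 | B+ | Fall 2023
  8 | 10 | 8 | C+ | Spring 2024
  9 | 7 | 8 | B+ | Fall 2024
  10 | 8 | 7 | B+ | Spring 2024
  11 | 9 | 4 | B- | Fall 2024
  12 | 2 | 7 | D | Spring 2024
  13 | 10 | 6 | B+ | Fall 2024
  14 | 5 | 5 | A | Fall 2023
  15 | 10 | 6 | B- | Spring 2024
SELECT id, grade FROM enrollments WHERE grade <> 'C-'

Execution result:
id | grade
1 | B+
2 | B
4 | C+
5 | F
6 | A
7 | B+
8 | C+
9 | B+
10 | B+
11 | B-
12 | D
13 | B+
14 | A
15 | B-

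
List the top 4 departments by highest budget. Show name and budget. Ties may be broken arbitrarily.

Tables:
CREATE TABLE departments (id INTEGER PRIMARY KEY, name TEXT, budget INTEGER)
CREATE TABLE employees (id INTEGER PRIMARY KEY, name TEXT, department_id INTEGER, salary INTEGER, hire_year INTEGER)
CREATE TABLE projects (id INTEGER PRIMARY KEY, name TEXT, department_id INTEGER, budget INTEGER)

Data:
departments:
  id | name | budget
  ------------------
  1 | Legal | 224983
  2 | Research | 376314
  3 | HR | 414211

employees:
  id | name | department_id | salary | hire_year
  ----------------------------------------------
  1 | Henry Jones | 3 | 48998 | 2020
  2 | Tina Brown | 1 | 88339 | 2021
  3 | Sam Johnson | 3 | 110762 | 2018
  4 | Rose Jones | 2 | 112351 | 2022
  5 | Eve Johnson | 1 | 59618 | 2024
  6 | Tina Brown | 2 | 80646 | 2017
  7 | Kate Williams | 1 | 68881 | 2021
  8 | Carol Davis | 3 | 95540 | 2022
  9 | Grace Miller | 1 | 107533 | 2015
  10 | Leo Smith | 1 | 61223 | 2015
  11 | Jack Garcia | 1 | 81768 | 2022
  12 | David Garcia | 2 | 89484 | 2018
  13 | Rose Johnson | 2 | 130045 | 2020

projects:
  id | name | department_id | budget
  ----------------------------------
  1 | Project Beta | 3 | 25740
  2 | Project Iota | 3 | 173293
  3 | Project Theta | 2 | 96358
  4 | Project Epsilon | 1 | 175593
SELECT name, budget FROM departments ORDER BY budget DESC LIMIT 4

Execution result:
name | budget
HR | 414211
Research | 376314
Legal | 224983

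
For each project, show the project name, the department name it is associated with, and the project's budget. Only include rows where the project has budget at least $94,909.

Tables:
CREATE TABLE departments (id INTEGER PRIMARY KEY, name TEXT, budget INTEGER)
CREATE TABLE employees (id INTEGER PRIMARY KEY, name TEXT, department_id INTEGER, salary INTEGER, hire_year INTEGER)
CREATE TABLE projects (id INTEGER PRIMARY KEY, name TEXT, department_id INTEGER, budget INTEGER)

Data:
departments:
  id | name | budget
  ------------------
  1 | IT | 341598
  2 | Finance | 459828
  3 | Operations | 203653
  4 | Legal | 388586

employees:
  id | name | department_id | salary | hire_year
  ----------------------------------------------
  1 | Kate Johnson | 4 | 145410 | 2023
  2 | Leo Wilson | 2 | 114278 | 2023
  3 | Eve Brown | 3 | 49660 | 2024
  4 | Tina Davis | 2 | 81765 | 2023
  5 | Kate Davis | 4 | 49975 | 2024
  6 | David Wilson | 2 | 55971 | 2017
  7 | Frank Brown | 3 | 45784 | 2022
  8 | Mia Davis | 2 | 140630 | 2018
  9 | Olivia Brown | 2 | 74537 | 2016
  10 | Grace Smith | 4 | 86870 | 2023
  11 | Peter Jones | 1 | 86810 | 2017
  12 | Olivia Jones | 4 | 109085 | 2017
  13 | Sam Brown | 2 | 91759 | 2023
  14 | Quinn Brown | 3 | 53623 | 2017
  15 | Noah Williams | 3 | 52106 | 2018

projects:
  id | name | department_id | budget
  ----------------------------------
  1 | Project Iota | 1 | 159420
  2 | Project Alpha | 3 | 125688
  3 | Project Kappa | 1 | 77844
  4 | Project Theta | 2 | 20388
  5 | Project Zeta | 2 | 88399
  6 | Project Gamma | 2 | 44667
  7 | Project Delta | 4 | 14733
SELECT c.name, p.name AS department, c.budget FROM projects c JOIN departments p ON c.department_id = p.id WHERE c.budget >= 94909

Execution result:
name | department | budget
Project Iota | IT | 159420
Project Alpha | Operations | 125688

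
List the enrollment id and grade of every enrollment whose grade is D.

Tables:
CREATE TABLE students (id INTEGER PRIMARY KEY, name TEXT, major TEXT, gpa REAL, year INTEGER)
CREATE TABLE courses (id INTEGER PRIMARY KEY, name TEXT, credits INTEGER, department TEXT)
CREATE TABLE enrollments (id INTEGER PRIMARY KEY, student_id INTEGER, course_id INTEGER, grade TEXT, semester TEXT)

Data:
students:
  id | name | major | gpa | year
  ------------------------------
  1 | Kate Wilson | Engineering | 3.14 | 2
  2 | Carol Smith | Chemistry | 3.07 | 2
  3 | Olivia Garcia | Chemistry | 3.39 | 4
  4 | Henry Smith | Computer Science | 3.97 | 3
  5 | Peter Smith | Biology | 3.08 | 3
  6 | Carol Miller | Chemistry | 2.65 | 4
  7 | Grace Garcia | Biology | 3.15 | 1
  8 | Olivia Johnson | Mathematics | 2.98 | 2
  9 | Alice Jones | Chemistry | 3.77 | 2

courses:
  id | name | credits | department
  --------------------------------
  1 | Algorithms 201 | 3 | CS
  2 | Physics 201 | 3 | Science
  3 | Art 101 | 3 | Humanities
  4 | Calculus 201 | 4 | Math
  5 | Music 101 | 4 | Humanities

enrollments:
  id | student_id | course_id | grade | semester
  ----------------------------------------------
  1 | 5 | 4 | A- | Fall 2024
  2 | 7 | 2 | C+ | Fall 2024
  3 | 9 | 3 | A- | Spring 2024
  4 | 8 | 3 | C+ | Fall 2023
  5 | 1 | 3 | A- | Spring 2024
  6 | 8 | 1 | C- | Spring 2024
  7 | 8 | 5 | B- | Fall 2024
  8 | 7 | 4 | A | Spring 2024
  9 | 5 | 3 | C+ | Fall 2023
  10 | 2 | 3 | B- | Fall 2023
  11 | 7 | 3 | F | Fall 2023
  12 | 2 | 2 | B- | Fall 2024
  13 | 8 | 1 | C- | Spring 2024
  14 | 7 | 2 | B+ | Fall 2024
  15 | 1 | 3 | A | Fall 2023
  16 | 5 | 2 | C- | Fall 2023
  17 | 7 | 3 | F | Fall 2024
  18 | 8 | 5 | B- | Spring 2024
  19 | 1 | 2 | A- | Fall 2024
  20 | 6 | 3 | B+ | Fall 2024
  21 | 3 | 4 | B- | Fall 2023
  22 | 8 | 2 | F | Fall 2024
SELECT id, grade FROM enrollments WHERE grade = 'D'

Execution result:
(no rows)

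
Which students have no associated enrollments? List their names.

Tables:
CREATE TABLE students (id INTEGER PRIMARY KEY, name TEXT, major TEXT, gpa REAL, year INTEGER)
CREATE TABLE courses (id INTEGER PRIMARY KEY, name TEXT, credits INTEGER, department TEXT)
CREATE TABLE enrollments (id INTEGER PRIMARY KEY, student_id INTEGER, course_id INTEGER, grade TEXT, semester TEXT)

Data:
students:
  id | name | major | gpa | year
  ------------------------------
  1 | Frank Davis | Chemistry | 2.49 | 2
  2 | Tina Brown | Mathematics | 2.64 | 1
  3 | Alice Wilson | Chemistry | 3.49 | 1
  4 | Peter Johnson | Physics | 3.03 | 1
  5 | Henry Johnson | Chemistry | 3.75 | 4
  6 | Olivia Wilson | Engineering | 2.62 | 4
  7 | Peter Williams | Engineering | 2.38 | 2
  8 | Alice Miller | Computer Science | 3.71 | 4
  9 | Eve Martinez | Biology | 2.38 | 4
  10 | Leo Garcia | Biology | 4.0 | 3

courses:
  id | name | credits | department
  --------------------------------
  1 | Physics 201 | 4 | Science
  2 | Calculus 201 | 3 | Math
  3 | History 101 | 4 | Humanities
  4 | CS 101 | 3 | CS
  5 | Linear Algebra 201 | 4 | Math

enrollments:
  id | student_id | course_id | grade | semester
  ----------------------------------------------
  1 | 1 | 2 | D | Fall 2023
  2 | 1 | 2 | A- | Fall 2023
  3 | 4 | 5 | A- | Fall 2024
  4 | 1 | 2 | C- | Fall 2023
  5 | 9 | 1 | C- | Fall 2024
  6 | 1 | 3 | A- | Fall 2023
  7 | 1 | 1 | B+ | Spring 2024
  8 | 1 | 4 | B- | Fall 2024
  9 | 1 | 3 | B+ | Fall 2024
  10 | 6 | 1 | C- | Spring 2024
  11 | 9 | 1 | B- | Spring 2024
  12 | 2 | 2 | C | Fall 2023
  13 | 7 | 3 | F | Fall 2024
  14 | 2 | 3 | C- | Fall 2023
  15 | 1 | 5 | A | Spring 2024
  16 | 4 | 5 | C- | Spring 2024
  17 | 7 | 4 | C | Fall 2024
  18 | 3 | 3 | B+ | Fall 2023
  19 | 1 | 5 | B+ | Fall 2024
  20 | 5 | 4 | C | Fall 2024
SELECT p.name FROM students p LEFT JOIN enrollments c ON c.student_id = p.id WHERE c.id IS NULL

Execution result:
name
Alice Miller
Leo Garcia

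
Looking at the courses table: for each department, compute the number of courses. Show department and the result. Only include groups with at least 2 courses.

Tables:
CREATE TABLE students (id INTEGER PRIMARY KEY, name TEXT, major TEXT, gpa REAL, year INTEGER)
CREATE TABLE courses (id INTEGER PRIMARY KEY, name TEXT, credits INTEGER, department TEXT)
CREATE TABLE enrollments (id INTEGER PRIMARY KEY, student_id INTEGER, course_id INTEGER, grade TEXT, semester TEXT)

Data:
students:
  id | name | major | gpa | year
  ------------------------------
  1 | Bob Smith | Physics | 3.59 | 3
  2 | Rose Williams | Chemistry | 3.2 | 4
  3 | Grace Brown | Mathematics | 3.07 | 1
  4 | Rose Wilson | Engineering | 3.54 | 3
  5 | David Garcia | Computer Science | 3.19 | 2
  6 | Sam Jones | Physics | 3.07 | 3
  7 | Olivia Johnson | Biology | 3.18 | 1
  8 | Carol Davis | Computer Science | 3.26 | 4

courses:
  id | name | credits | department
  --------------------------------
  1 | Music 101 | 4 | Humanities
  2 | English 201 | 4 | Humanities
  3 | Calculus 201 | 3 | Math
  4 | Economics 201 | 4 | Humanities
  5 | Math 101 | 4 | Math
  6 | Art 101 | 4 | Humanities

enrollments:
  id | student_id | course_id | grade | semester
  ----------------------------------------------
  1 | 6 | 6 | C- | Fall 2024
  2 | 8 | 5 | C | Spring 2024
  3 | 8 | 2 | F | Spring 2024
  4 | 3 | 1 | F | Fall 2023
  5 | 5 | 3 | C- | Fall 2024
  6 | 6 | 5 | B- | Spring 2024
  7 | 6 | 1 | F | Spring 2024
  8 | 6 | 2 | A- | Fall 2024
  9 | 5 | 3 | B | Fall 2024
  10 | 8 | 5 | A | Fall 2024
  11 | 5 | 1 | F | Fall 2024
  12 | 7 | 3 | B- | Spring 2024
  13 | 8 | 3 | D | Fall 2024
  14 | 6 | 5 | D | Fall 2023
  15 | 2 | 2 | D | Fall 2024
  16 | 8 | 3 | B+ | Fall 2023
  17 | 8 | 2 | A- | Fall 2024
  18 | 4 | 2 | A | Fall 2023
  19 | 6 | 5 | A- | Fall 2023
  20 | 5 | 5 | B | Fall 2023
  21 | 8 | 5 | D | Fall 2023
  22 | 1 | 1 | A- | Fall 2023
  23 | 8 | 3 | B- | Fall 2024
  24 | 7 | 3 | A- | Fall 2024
SELECT department, COUNT(*) AS n FROM courses GROUP BY department HAVING COUNT(*) >= 2

Execution result:
department | n
Humanities | 4
Math | 2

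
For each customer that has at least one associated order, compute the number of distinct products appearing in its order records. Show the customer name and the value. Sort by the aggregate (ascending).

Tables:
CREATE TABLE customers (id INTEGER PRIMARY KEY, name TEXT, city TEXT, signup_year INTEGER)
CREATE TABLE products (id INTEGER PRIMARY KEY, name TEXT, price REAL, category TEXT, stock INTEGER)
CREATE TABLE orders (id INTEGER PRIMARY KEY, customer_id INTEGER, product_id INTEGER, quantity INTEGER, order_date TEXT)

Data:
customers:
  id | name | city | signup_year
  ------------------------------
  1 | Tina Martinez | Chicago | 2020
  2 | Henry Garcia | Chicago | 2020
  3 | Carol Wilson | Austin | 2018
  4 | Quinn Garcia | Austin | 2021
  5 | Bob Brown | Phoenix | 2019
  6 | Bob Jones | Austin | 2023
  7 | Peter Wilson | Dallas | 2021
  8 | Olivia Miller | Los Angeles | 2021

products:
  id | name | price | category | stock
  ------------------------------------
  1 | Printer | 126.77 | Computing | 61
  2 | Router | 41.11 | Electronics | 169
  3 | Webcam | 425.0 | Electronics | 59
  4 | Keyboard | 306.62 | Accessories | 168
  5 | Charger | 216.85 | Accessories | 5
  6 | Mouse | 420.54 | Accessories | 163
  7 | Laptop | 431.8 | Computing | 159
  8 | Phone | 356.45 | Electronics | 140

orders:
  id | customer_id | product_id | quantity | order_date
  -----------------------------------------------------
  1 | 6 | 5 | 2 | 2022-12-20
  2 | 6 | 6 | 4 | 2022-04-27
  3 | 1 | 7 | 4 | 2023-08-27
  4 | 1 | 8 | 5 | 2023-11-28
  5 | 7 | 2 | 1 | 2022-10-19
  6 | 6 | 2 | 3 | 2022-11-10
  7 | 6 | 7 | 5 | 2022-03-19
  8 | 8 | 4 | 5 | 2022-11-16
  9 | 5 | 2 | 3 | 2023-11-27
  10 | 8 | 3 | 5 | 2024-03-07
SELECT p.name, COUNT(DISTINCT c.product_id) AS distinct_product_count FROM orders c JOIN customers p ON c.customer_id = p.id GROUP BY p.id, p.name ORDER BY distinct_product_count ASC

Execution result:
name | distinct_product_count
Bob Brown | 1
Peter Wilson | 1
Tina Martinez | 2
Olivia Miller | 2
Bob Jones | 4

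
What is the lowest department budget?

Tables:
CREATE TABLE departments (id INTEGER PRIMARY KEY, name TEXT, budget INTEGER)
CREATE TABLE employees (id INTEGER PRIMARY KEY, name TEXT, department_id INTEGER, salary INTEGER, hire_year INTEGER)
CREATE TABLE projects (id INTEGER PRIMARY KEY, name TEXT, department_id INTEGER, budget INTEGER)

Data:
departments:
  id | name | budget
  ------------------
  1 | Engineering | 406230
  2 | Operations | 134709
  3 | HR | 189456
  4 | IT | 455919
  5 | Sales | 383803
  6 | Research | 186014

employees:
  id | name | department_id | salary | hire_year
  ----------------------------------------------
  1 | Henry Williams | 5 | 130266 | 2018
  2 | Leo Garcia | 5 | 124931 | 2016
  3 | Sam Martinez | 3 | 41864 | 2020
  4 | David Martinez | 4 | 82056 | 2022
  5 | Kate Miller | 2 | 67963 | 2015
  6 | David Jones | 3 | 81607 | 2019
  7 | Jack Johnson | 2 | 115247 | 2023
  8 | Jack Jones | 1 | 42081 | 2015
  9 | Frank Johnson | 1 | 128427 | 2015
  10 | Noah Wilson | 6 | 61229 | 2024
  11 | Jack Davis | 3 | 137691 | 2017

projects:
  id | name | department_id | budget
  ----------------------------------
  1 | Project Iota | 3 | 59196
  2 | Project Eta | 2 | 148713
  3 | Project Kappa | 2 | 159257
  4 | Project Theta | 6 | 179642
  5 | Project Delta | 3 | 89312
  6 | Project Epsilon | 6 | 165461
SELECT MIN(budget) FROM departments

Execution result:
134709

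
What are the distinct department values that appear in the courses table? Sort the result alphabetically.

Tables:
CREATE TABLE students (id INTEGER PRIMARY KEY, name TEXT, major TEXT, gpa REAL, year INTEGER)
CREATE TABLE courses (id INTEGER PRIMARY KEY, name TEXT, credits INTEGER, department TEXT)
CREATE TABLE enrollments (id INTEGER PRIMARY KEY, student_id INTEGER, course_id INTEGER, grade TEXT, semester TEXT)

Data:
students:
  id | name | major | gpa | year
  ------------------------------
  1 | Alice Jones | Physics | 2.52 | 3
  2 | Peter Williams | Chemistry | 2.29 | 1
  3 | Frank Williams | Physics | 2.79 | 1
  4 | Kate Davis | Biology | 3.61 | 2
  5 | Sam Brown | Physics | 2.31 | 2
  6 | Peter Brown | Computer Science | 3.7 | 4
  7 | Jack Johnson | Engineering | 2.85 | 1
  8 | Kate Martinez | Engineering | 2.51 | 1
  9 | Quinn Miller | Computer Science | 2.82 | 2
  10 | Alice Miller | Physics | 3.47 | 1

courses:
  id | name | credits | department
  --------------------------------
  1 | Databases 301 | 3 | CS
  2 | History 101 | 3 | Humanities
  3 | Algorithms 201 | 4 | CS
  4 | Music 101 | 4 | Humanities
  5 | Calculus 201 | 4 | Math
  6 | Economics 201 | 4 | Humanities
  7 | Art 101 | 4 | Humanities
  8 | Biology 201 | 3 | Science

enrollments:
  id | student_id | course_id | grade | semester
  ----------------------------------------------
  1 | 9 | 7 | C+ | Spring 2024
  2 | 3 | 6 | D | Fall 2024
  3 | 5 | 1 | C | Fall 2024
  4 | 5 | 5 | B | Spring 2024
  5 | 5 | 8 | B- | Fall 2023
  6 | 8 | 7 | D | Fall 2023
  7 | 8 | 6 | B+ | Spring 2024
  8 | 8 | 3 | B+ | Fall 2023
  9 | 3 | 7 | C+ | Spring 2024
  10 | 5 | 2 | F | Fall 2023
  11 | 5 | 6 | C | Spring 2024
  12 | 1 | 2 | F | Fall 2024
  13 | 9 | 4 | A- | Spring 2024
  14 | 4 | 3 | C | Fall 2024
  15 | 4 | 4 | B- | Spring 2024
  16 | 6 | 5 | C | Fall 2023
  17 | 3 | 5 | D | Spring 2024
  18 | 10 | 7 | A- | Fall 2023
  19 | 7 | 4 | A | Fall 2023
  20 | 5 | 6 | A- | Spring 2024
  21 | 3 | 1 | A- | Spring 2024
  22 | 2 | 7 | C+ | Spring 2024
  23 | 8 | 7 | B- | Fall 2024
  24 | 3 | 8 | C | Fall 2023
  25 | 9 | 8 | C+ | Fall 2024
SELECT DISTINCT department FROM courses ORDER BY department

Execution result:
department
CS
Humanities
Math
Science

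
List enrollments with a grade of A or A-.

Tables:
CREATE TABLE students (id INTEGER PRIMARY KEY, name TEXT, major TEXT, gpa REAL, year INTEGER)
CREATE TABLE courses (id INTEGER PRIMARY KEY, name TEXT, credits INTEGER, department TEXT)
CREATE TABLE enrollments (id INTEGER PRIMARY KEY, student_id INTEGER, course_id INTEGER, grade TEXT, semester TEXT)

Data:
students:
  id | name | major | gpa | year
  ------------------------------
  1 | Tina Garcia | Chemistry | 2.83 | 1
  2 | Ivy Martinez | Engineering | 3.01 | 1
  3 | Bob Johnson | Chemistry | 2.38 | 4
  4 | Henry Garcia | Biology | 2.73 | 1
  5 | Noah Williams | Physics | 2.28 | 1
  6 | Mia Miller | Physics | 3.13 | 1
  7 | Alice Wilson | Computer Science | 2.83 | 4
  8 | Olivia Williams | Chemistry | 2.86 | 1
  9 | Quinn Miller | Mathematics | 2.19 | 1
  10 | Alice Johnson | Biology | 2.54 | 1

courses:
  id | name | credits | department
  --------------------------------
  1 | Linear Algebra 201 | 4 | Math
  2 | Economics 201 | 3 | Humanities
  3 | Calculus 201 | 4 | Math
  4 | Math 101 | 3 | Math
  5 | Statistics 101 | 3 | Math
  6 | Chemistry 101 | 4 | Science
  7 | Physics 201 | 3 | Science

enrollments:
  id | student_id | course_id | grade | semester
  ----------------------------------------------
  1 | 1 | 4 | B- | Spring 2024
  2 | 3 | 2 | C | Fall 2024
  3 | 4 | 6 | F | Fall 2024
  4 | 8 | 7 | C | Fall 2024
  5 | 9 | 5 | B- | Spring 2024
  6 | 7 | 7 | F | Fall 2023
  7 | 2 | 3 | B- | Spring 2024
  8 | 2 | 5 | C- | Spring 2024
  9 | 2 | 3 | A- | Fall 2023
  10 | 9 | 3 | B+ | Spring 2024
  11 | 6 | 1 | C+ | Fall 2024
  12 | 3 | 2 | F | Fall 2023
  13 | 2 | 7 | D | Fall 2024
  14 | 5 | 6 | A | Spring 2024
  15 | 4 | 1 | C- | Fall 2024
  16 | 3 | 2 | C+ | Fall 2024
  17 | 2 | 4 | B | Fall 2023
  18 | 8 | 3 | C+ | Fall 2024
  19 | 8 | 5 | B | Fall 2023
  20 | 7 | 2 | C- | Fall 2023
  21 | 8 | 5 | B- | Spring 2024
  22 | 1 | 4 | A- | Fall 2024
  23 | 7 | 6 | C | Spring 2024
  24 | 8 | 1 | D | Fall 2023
SELECT id, grade FROM enrollments WHERE grade IN ('A', 'A-')

Execution result:
id | grade
9 | A-
14 | A
22 | A-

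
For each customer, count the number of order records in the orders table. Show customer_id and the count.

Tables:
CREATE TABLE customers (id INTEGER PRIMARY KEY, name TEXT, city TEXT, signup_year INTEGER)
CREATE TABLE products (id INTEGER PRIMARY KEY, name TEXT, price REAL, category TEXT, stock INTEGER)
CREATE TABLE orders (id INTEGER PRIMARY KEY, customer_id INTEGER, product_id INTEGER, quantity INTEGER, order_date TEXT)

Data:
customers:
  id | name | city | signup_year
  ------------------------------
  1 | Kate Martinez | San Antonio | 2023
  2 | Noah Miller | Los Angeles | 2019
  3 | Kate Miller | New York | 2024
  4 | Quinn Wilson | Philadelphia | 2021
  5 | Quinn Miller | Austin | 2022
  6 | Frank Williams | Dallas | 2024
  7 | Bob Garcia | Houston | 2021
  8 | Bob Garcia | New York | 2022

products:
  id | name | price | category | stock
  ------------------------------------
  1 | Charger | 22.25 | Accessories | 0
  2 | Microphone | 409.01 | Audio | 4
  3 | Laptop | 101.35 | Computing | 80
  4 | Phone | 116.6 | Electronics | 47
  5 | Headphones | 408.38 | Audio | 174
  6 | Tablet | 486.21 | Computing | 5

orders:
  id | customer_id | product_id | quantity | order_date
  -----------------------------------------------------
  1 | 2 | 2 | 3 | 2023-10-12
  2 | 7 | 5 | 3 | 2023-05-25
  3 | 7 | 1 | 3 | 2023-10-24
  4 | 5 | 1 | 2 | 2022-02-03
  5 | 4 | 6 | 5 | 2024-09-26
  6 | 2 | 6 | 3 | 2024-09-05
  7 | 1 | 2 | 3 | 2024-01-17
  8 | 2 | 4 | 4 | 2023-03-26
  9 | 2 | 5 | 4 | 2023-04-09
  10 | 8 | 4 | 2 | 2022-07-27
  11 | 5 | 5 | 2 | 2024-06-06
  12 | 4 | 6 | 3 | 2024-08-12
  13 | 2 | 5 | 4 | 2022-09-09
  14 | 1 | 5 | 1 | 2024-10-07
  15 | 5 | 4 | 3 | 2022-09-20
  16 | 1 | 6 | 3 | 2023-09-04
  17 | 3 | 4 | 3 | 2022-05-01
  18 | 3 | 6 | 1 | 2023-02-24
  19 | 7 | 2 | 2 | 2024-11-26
SELECT customer_id, COUNT(*) AS order_count FROM orders GROUP BY customer_id

Execution result:
customer_id | order_count
1 | 3
2 | 5
3 | 2
4 | 2
5 | 3
7 | 3
8 | 1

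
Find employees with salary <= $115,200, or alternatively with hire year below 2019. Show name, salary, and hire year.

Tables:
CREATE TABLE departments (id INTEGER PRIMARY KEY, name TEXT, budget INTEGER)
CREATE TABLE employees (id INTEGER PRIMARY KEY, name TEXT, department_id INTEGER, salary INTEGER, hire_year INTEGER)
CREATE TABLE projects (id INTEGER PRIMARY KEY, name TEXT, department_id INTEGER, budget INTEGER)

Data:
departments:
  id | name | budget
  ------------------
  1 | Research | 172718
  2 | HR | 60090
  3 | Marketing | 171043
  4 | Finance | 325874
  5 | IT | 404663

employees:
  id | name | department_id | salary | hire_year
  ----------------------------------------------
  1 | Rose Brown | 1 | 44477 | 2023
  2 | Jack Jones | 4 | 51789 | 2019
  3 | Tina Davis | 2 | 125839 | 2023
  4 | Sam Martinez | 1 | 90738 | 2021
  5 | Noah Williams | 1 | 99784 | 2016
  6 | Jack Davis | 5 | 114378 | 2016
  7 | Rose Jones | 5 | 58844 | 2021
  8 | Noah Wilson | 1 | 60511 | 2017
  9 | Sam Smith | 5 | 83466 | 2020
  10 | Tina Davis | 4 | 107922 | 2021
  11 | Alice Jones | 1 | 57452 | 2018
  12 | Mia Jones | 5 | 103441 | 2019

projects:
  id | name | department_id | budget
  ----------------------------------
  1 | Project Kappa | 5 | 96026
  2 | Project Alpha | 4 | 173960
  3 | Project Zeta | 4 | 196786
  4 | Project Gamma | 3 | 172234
SELECT name, salary, hire_year FROM employees WHERE salary <= 115200 OR hire_year < 2019

Execution result:
name | salary | hire_year
Rose Brown | 44477 | 2023
Jack Jones | 51789 | 2019
Sam Martinez | 90738 | 2021
Noah Williams | 99784 | 2016
Jack Davis | 114378 | 2016
Rose Jones | 58844 | 2021
Noah Wilson | 60511 | 2017
Sam Smith | 83466 | 2020
Tina Davis | 107922 | 2021
Alice Jones | 57452 | 2018
Mia Jones | 103441 | 2019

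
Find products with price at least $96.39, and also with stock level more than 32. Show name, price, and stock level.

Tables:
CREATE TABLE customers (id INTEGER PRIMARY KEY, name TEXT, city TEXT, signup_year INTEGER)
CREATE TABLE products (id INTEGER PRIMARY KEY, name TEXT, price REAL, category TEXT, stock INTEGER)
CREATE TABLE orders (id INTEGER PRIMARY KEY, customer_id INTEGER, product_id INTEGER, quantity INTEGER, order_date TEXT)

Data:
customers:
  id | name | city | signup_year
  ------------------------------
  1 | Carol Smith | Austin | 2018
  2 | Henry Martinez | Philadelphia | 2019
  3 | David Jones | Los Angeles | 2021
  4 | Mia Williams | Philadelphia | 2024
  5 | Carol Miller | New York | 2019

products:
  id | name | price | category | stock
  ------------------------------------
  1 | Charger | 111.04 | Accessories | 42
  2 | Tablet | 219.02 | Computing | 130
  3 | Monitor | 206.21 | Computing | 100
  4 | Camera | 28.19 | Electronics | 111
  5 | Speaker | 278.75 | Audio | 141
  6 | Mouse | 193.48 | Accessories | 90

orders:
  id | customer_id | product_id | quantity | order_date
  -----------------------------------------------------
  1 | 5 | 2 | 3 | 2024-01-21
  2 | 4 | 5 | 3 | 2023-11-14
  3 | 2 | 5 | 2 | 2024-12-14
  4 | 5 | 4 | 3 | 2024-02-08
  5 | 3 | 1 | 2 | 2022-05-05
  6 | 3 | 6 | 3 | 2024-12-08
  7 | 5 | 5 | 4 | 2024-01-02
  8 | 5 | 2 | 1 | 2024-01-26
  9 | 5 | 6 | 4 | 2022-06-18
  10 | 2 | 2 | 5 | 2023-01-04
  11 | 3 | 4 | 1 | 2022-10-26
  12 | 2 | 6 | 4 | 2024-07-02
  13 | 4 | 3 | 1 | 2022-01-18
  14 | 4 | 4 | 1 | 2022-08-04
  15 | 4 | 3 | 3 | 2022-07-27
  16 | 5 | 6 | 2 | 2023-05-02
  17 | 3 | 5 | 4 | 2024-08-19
SELECT name, price, stock FROM products WHERE price >= 96.39 AND stock > 32

Execution result:
name | price | stock
Charger | 111.04 | 42
Tablet | 219.02 | 130
Monitor | 206.21 | 100
Speaker | 278.75 | 141
Mouse | 193.48 | 90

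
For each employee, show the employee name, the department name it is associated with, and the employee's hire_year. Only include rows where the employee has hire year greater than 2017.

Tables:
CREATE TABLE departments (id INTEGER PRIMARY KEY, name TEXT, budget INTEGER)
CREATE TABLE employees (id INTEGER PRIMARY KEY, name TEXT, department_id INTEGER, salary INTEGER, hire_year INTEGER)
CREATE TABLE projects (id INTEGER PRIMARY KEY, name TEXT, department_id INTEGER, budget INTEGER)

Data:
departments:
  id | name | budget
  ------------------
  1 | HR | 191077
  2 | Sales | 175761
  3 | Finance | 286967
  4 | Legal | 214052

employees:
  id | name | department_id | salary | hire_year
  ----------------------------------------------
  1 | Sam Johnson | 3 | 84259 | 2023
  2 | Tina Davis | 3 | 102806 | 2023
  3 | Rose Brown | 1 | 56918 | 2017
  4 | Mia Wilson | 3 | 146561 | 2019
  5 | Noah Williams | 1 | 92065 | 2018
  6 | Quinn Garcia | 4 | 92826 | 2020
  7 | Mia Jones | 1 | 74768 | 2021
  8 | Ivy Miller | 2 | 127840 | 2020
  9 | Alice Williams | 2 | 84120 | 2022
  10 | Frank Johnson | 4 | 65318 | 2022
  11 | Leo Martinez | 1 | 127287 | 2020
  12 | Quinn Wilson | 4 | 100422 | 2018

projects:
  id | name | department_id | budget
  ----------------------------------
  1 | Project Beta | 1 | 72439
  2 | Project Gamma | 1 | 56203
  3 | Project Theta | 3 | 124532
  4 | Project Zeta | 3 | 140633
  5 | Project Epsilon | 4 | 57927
SELECT c.name, p.name AS department, c.hire_year FROM employees c JOIN departments p ON c.department_id = p.id WHERE c.hire_year > 2017

Execution result:
name | department | hire_year
Sam Johnson | Finance | 2023
Tina Davis | Finance | 2023
Mia Wilson | Finance | 2019
Noah Williams | HR | 2018
Quinn Garcia | Legal | 2020
Mia Jones | HR | 2021
Ivy Miller | Sales | 2020
Alice Williams | Sales | 2022
Frank Johnson | Legal | 2022
Leo Martinez | HR | 2020
Quinn Wilson | Legal | 2018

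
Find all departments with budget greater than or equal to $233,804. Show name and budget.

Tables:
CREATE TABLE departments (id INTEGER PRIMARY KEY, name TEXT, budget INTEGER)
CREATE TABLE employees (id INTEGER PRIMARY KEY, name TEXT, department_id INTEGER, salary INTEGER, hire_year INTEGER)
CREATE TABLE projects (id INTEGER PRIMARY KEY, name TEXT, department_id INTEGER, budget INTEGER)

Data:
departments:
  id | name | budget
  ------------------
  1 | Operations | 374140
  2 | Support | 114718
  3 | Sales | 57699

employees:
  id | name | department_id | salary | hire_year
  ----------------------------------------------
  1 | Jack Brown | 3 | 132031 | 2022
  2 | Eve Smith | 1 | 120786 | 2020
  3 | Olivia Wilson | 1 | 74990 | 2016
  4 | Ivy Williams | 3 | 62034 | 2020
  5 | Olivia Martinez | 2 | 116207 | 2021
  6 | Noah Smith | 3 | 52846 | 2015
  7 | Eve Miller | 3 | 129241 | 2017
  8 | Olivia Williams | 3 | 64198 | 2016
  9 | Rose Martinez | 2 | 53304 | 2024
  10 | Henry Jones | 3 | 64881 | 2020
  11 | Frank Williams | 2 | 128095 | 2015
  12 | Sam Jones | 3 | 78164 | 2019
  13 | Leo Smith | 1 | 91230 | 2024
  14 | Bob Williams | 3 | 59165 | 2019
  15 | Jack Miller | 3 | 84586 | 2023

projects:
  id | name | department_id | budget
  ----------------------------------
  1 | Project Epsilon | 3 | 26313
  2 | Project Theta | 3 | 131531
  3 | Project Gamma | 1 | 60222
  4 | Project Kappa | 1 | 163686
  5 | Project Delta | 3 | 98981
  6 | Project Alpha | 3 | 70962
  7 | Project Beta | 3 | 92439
SELECT name, budget FROM departments WHERE budget >= 233804

Execution result:
name | budget
Operations | 374140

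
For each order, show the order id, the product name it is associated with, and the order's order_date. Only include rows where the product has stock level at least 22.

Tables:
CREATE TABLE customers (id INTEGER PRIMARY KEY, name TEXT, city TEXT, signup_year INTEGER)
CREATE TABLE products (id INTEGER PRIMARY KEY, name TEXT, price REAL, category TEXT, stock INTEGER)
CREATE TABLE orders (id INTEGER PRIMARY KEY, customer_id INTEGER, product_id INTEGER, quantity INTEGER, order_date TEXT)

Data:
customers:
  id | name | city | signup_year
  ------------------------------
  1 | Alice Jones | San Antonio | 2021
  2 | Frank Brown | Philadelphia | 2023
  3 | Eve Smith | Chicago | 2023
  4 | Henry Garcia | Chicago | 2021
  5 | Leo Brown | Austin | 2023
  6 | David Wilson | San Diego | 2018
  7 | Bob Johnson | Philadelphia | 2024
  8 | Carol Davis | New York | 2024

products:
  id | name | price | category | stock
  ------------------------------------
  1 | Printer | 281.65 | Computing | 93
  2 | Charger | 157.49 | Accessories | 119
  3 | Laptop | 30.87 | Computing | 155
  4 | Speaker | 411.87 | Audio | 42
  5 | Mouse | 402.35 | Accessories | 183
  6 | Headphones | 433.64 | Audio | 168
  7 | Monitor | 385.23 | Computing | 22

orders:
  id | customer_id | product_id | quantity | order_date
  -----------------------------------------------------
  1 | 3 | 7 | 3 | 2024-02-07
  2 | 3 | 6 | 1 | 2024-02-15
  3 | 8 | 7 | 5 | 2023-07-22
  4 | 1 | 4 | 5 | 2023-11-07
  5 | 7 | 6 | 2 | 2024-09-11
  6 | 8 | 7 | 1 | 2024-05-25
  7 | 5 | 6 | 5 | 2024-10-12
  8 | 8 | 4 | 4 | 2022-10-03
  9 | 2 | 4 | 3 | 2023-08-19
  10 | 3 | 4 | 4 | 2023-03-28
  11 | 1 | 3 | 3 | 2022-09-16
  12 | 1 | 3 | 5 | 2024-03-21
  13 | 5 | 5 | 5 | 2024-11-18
SELECT c.id, p.name AS product, c.order_date FROM orders c JOIN products p ON c.product_id = p.id WHERE p.stock >= 22

Execution result:
id | product | order_date
1 | Monitor | 2024-02-07
2 | Headphones | 2024-02-15
3 | Monitor | 2023-07-22
4 | Speaker | 2023-11-07
5 | Headphones | 2024-09-11
6 | Monitor | 2024-05-25
7 | Headphones | 2024-10-12
8 | Speaker | 2022-10-03
9 | Speaker | 2023-08-19
10 | Speaker | 2023-03-28
11 | Laptop | 2022-09-16
12 | Laptop | 2024-03-21
13 | Mouse | 2024-11-18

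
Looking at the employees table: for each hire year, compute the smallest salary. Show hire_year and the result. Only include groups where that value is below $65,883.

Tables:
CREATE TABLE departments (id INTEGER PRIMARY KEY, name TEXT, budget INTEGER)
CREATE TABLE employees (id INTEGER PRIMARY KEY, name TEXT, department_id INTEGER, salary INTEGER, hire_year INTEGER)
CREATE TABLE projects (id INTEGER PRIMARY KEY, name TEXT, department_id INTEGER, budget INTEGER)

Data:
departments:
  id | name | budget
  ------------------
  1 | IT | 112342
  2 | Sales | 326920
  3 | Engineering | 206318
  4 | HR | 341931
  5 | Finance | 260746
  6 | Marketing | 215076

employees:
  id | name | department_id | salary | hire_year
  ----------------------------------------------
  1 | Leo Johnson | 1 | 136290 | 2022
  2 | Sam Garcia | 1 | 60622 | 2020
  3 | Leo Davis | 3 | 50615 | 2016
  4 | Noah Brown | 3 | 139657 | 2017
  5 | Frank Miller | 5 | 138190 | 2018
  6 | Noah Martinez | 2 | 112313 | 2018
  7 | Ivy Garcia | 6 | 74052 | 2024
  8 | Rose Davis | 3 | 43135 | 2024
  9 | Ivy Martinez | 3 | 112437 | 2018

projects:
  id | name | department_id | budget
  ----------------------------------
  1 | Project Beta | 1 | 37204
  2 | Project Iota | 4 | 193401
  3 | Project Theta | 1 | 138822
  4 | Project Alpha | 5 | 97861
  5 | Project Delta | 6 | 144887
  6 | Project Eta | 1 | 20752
SELECT hire_year, MIN(salary) AS min_salary FROM employees GROUP BY hire_year HAVING MIN(salary) < 65883

Execution result:
hire_year | min_salary
2016 | 50615
2020 | 60622
2024 | 43135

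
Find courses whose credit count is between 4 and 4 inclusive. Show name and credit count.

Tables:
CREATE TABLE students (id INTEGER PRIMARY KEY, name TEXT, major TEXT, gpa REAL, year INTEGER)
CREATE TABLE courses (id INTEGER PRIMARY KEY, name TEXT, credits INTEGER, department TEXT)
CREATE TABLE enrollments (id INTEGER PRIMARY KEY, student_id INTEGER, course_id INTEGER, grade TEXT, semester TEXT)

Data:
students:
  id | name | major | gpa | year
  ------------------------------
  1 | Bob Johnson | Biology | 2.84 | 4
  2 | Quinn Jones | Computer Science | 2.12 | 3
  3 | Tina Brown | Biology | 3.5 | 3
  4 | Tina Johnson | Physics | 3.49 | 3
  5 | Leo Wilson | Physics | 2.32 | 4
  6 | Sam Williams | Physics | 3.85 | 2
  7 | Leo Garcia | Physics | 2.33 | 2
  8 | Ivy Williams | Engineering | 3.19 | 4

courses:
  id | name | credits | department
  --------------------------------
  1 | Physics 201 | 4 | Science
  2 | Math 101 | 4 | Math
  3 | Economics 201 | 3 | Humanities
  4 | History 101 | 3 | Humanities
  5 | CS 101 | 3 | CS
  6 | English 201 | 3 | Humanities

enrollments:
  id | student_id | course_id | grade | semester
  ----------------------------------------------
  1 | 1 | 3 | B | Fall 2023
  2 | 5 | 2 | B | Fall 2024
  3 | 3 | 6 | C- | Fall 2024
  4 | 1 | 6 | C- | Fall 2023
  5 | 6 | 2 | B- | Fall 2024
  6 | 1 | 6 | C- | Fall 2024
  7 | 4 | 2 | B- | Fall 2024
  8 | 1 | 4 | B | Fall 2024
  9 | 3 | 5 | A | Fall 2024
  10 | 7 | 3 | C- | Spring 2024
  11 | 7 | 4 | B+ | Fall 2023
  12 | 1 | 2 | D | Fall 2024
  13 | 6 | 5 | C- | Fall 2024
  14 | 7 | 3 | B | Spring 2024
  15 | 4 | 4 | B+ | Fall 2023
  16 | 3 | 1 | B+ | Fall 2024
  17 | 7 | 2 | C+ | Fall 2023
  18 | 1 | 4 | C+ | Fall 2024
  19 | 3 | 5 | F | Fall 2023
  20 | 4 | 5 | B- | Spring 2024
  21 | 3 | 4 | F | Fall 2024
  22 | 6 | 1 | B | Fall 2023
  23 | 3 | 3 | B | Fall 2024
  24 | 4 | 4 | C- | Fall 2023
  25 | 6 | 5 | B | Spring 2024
SELECT name, credits FROM courses WHERE credits BETWEEN 4 AND 4

Execution result:
name | credits
Physics 201 | 4
Math 101 | 4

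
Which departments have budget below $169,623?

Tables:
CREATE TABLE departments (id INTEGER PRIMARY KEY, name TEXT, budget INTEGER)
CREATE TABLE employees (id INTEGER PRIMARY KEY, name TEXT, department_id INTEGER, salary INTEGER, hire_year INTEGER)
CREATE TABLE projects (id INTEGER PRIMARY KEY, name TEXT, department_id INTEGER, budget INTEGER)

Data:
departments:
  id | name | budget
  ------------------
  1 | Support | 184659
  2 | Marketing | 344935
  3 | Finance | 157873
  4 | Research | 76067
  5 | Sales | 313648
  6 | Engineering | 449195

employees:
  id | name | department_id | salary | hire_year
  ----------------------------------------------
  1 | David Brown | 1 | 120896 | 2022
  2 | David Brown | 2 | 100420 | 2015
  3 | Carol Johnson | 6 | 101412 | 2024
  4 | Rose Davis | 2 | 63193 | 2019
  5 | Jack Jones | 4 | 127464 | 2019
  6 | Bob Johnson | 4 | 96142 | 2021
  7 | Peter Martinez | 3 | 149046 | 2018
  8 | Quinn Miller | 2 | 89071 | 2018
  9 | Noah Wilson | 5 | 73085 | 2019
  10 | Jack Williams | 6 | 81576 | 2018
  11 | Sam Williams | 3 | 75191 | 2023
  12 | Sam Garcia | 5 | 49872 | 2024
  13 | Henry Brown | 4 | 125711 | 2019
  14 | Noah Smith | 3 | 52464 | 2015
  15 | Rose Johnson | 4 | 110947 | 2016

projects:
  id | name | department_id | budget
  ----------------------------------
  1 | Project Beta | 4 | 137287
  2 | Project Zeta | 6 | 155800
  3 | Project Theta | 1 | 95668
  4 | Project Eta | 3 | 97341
SELECT name, budget FROM departments WHERE budget < 169623

Execution result:
name | budget
Finance | 157873
Research | 76067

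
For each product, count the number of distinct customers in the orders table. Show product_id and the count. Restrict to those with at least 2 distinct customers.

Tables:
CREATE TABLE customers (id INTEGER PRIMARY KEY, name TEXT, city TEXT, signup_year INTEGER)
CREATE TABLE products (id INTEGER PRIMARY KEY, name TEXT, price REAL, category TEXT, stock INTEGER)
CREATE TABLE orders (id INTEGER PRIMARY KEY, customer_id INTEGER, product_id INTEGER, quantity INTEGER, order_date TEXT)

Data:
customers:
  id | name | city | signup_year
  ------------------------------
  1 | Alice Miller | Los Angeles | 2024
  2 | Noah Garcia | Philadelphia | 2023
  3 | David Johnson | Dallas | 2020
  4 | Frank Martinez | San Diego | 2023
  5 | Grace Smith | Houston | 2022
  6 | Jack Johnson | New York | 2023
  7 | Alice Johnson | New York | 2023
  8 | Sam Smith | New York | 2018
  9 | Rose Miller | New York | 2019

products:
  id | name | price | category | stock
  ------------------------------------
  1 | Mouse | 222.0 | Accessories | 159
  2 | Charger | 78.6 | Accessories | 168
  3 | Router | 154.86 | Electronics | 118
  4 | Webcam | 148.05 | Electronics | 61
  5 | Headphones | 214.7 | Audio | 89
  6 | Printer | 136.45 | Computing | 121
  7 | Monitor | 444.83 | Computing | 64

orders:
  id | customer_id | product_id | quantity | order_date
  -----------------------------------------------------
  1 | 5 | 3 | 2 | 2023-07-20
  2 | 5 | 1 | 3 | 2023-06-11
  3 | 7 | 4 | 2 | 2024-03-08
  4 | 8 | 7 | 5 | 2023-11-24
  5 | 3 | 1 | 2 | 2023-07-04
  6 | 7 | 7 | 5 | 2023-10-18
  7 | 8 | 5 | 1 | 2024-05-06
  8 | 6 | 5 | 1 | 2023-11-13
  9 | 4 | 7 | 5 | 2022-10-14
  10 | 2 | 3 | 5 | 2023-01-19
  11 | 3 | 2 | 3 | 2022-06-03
SELECT product_id, COUNT(DISTINCT customer_id) AS distinct_customer_count FROM orders GROUP BY product_id HAVING COUNT(DISTINCT customer_id) >= 2

Execution result:
product_id | distinct_customer_count
1 | 2
3 | 2
5 | 2
7 | 3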